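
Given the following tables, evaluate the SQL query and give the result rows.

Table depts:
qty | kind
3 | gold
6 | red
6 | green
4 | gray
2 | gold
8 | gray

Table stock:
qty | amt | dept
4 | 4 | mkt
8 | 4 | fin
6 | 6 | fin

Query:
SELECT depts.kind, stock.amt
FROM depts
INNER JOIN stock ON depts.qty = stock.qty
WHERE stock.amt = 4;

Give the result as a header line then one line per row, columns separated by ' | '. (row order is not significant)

== RESULT ==
depts.kind | stock.amt
gray | 4
gray | 4

Derivation:
After JOIN stock (4 rows):
depts.qty | depts.kind | stock.qty | stock.amt | stock.dept
6 | red | 6 | 6 | fin
6 | green | 6 | 6 | fin
4 | gray | 4 | 4 | mkt
8 | gray | 8 | 4 | fin
After WHERE (2 rows):
depts.qty | depts.kind | stock.qty | stock.amt | stock.dept
4 | gray | 4 | 4 | mkt
8 | gray | 8 | 4 | fin
After SELECT (2 rows):
depts.kind | stock.amt
gray | 4
gray | 4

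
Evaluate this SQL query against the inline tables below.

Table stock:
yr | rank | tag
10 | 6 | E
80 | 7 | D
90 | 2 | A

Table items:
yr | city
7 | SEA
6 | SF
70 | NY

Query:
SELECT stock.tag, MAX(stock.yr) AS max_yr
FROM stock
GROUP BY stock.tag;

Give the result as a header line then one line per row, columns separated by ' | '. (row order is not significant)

== RESULT ==
stock.tag | max_yr
E | 10
D | 80
A | 90

Derivation:
After GROUP BY (3 rows):
stock.tag | max_yr
E | 10
D | 80
A | 90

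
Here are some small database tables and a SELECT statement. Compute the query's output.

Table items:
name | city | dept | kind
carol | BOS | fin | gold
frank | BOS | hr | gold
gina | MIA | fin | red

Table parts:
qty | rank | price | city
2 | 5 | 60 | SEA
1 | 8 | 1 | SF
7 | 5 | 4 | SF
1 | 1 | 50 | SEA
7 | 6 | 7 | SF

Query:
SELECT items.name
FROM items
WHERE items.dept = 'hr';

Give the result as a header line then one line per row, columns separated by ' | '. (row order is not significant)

After WHERE (1 rows):
items.name | items.city | items.dept | items.kind
frank | BOS | hr | gold
After SELECT (1 rows):
items.name
frank

== RESULT ==
items.name
frank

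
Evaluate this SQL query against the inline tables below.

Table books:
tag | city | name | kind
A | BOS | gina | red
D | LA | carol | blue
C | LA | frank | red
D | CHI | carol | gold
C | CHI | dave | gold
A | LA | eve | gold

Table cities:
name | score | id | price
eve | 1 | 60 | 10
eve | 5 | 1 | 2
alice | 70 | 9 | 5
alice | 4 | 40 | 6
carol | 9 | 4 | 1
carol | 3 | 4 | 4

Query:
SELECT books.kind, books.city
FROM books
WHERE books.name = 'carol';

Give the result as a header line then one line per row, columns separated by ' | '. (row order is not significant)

After WHERE (2 rows):
books.tag | books.city | books.name | books.kind
D | LA | carol | blue
D | CHI | carol | gold
After SELECT (2 rows):
books.kind | books.city
blue | LA
gold | CHI

== RESULT ==
books.kind | books.city
blue | LA
gold | CHI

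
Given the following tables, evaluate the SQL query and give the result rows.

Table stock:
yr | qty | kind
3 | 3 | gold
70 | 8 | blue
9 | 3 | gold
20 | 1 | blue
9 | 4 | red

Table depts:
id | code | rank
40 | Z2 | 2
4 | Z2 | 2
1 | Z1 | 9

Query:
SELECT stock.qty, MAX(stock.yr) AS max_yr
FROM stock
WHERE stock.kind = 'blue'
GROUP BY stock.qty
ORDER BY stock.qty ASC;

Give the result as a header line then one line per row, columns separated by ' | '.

== RESULT ==
stock.qty | max_yr
1 | 20
8 | 70

Derivation:
After WHERE (2 rows):
stock.yr | stock.qty | stock.kind
70 | 8 | blue
20 | 1 | blue
After GROUP BY (2 rows):
stock.qty | max_yr
8 | 70
1 | 20
After ORDER BY (2 rows):
stock.qty | max_yr
1 | 20
8 | 70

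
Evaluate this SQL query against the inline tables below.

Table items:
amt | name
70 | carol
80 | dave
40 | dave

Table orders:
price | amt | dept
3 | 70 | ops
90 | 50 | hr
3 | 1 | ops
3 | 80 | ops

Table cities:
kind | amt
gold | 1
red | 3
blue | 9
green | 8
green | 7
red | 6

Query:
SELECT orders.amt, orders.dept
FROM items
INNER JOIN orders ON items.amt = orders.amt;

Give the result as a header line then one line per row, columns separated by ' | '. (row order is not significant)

== RESULT ==
orders.amt | orders.dept
70 | ops
80 | ops

Derivation:
After JOIN orders (2 rows):
items.amt | items.name | orders.price | orders.amt | orders.dept
70 | carol | 3 | 70 | ops
80 | dave | 3 | 80 | ops
After SELECT (2 rows):
orders.amt | orders.dept
70 | ops
80 | ops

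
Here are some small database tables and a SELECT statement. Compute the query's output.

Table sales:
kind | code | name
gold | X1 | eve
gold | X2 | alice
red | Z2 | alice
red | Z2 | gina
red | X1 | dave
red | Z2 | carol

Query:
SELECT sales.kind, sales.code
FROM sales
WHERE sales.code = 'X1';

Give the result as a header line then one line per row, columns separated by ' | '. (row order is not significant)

== RESULT ==
sales.kind | sales.code
gold | X1
red | X1

Derivation:
After WHERE (2 rows):
sales.kind | sales.code | sales.name
gold | X1 | eve
red | X1 | dave
After SELECT (2 rows):
sales.kind | sales.code
gold | X1
red | X1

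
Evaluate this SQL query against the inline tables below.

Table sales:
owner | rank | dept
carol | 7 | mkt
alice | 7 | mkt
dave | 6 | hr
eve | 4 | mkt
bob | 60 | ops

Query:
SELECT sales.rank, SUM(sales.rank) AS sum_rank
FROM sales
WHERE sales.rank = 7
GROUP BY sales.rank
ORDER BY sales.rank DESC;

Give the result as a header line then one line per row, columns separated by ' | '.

After WHERE (2 rows):
sales.owner | sales.rank | sales.dept
carol | 7 | mkt
alice | 7 | mkt
After GROUP BY (1 rows):
sales.rank | sum_rank
7 | 14
After ORDER BY (1 rows):
sales.rank | sum_rank
7 | 14

== RESULT ==
sales.rank | sum_rank
7 | 14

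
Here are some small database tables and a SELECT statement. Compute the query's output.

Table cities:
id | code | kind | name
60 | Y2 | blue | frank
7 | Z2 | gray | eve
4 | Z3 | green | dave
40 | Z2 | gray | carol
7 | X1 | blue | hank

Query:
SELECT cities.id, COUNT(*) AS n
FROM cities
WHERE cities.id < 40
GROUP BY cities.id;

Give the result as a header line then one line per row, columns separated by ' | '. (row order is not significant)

== RESULT ==
cities.id | n
7 | 2
4 | 1

Derivation:
After WHERE (3 rows):
cities.id | cities.code | cities.kind | cities.name
7 | Z2 | gray | eve
4 | Z3 | green | dave
7 | X1 | blue | hank
After GROUP BY (2 rows):
cities.id | n
7 | 2
4 | 1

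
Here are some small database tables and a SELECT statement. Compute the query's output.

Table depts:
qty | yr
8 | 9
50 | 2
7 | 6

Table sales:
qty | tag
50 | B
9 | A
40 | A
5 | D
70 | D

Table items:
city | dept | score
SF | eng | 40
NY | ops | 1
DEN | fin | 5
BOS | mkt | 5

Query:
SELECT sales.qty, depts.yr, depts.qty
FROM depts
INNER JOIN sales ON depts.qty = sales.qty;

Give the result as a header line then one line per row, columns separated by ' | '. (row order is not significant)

After JOIN sales (1 rows):
depts.qty | depts.yr | sales.qty | sales.tag
50 | 2 | 50 | B
After SELECT (1 rows):
sales.qty | depts.yr | depts.qty
50 | 2 | 50

== RESULT ==
sales.qty | depts.yr | depts.qty
50 | 2 | 50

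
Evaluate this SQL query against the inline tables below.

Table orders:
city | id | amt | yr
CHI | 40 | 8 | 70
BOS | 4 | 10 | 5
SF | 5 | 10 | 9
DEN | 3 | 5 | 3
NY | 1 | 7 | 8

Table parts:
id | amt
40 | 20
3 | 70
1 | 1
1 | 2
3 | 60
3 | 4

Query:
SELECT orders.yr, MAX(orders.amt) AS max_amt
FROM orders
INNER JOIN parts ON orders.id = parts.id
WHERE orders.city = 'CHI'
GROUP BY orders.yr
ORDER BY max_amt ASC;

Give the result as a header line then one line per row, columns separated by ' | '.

After JOIN parts (6 rows):
orders.city | orders.id | orders.amt | orders.yr | parts.id | parts.amt
CHI | 40 | 8 | 70 | 40 | 20
DEN | 3 | 5 | 3 | 3 | 70
DEN | 3 | 5 | 3 | 3 | 60
DEN | 3 | 5 | 3 | 3 | 4
NY | 1 | 7 | 8 | 1 | 1
NY | 1 | 7 | 8 | 1 | 2
After WHERE (1 rows):
orders.city | orders.id | orders.amt | orders.yr | parts.id | parts.amt
CHI | 40 | 8 | 70 | 40 | 20
After GROUP BY (1 rows):
orders.yr | max_amt
70 | 8
After ORDER BY (1 rows):
orders.yr | max_amt
70 | 8

== RESULT ==
orders.yr | max_amt
70 | 8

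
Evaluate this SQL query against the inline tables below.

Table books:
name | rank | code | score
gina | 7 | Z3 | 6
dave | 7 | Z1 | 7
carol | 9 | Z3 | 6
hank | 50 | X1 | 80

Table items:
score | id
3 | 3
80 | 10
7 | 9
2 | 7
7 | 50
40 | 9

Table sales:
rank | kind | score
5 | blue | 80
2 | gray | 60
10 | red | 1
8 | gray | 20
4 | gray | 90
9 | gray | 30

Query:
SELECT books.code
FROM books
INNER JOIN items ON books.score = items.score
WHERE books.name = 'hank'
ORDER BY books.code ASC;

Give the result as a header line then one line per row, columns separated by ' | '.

== RESULT ==
books.code
X1

Derivation:
After JOIN items (3 rows):
books.name | books.rank | books.code | books.score | items.score | items.id
dave | 7 | Z1 | 7 | 7 | 9
dave | 7 | Z1 | 7 | 7 | 50
hank | 50 | X1 | 80 | 80 | 10
After WHERE (1 rows):
books.name | books.rank | books.code | books.score | items.score | items.id
hank | 50 | X1 | 80 | 80 | 10
After SELECT (1 rows):
books.code
X1
After ORDER BY (1 rows):
books.code
X1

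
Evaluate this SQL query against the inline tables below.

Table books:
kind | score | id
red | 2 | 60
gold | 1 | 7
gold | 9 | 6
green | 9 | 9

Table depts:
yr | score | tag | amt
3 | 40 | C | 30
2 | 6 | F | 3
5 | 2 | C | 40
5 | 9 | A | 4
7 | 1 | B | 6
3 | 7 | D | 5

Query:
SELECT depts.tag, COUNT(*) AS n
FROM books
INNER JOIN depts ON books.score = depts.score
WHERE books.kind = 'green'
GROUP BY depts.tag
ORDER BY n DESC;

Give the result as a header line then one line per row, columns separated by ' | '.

After JOIN depts (4 rows):
books.kind | books.score | books.id | depts.yr | depts.score | depts.tag | depts.amt
red | 2 | 60 | 5 | 2 | C | 40
gold | 1 | 7 | 7 | 1 | B | 6
gold | 9 | 6 | 5 | 9 | A | 4
green | 9 | 9 | 5 | 9 | A | 4
After WHERE (1 rows):
books.kind | books.score | books.id | depts.yr | depts.score | depts.tag | depts.amt
green | 9 | 9 | 5 | 9 | A | 4
After GROUP BY (1 rows):
depts.tag | n
A | 1
After ORDER BY (1 rows):
depts.tag | n
A | 1

== RESULT ==
depts.tag | n
A | 1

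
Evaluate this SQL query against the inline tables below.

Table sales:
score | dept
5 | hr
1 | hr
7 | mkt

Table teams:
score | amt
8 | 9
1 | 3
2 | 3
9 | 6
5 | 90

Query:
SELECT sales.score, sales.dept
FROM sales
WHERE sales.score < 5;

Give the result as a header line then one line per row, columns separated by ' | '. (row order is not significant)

After WHERE (1 rows):
sales.score | sales.dept
1 | hr
After SELECT (1 rows):
sales.score | sales.dept
1 | hr

== RESULT ==
sales.score | sales.dept
1 | hr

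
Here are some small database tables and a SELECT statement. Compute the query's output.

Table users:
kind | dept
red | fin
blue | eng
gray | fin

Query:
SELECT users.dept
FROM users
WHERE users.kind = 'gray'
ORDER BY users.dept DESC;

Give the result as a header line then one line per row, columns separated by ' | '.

== RESULT ==
users.dept
fin

Derivation:
After WHERE (1 rows):
users.kind | users.dept
gray | fin
After SELECT (1 rows):
users.dept
fin
After ORDER BY (1 rows):
users.dept
fin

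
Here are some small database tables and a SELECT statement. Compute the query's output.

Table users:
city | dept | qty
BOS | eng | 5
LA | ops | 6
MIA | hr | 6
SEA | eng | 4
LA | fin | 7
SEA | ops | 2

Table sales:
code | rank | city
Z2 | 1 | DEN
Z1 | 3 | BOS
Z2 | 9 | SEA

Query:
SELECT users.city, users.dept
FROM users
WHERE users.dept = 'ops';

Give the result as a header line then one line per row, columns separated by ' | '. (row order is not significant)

== RESULT ==
users.city | users.dept
LA | ops
SEA | ops

Derivation:
After WHERE (2 rows):
users.city | users.dept | users.qty
LA | ops | 6
SEA | ops | 2
After SELECT (2 rows):
users.city | users.dept
LA | ops
SEA | ops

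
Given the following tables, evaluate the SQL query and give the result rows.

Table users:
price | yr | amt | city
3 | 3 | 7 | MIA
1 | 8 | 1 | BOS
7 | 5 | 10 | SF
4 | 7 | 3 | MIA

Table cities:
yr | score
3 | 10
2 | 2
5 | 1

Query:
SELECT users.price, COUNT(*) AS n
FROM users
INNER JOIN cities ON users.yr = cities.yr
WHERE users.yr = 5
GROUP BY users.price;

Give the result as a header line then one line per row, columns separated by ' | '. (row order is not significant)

After JOIN cities (2 rows):
users.price | users.yr | users.amt | users.city | cities.yr | cities.score
3 | 3 | 7 | MIA | 3 | 10
7 | 5 | 10 | SF | 5 | 1
After WHERE (1 rows):
users.price | users.yr | users.amt | users.city | cities.yr | cities.score
7 | 5 | 10 | SF | 5 | 1
After GROUP BY (1 rows):
users.price | n
7 | 1

== RESULT ==
users.price | n
7 | 1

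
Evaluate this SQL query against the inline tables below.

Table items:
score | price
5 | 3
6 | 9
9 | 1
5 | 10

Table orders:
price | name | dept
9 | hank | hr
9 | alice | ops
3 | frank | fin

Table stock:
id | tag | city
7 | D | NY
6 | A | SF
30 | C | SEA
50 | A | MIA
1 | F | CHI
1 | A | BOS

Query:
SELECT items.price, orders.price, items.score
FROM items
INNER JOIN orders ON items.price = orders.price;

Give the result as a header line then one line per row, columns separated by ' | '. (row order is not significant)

== RESULT ==
items.price | orders.price | items.score
3 | 3 | 5
9 | 9 | 6
9 | 9 | 6

Derivation:
After JOIN orders (3 rows):
items.score | items.price | orders.price | orders.name | orders.dept
5 | 3 | 3 | frank | fin
6 | 9 | 9 | hank | hr
6 | 9 | 9 | alice | ops
After SELECT (3 rows):
items.price | orders.price | items.score
3 | 3 | 5
9 | 9 | 6
9 | 9 | 6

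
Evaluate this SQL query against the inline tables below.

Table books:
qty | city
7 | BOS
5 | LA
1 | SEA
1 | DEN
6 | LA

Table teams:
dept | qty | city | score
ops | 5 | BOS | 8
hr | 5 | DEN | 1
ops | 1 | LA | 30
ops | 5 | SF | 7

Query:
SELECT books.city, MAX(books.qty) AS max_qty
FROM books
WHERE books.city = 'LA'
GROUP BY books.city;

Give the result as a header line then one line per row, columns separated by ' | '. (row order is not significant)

== RESULT ==
books.city | max_qty
LA | 6

Derivation:
After WHERE (2 rows):
books.qty | books.city
5 | LA
6 | LA
After GROUP BY (1 rows):
books.city | max_qty
LA | 6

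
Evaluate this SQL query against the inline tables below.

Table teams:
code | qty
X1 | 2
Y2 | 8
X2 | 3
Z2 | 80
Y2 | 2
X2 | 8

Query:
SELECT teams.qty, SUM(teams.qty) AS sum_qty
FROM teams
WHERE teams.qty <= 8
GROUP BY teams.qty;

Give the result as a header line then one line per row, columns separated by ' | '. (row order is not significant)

After WHERE (5 rows):
teams.code | teams.qty
X1 | 2
Y2 | 8
X2 | 3
Y2 | 2
X2 | 8
After GROUP BY (3 rows):
teams.qty | sum_qty
2 | 4
8 | 16
3 | 3

== RESULT ==
teams.qty | sum_qty
2 | 4
8 | 16
3 | 3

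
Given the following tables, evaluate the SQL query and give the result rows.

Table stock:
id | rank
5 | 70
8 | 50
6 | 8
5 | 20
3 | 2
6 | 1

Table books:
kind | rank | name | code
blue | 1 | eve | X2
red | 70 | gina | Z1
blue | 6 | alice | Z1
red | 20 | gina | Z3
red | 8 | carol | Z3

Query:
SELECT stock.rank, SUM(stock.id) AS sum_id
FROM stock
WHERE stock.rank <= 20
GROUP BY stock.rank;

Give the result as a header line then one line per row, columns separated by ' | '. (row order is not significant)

After WHERE (4 rows):
stock.id | stock.rank
6 | 8
5 | 20
3 | 2
6 | 1
After GROUP BY (4 rows):
stock.rank | sum_id
8 | 6
20 | 5
2 | 3
1 | 6

== RESULT ==
stock.rank | sum_id
8 | 6
20 | 5
2 | 3
1 | 6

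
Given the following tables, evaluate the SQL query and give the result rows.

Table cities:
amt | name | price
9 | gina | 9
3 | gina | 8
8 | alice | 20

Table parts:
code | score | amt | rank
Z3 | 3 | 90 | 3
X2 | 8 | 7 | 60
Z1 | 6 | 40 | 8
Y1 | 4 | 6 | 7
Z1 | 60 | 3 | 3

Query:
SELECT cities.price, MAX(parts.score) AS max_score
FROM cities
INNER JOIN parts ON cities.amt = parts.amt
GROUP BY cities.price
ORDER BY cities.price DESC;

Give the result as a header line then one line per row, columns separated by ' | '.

After JOIN parts (1 rows):
cities.amt | cities.name | cities.price | parts.code | parts.score | parts.amt | parts.rank
3 | gina | 8 | Z1 | 60 | 3 | 3
After GROUP BY (1 rows):
cities.price | max_score
8 | 60
After ORDER BY (1 rows):
cities.price | max_score
8 | 60

== RESULT ==
cities.price | max_score
8 | 60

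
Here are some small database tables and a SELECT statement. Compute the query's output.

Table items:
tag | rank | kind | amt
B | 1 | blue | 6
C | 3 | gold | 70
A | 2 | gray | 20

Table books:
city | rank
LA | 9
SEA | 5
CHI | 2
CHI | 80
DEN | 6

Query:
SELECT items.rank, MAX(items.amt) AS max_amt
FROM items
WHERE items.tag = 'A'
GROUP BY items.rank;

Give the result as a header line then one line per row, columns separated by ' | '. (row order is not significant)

== RESULT ==
items.rank | max_amt
2 | 20

Derivation:
After WHERE (1 rows):
items.tag | items.rank | items.kind | items.amt
A | 2 | gray | 20
After GROUP BY (1 rows):
items.rank | max_amt
2 | 20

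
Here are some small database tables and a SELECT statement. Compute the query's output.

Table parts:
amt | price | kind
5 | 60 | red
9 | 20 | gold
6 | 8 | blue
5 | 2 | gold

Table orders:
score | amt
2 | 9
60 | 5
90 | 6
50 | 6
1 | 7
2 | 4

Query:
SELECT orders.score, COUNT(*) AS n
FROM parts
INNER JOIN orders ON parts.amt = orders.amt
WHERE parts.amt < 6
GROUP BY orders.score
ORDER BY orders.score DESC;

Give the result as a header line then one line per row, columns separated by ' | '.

After JOIN orders (5 rows):
parts.amt | parts.price | parts.kind | orders.score | orders.amt
5 | 60 | red | 60 | 5
9 | 20 | gold | 2 | 9
6 | 8 | blue | 90 | 6
6 | 8 | blue | 50 | 6
5 | 2 | gold | 60 | 5
After WHERE (2 rows):
parts.amt | parts.price | parts.kind | orders.score | orders.amt
5 | 60 | red | 60 | 5
5 | 2 | gold | 60 | 5
After GROUP BY (1 rows):
orders.score | n
60 | 2
After ORDER BY (1 rows):
orders.score | n
60 | 2

== RESULT ==
orders.score | n
60 | 2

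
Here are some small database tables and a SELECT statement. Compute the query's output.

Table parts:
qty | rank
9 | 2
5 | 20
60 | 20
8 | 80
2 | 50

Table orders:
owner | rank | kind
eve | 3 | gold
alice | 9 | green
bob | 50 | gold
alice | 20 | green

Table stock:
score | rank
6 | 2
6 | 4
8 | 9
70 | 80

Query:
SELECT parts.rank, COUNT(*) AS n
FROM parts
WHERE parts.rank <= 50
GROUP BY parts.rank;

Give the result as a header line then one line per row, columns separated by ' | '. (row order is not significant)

After WHERE (4 rows):
parts.qty | parts.rank
9 | 2
5 | 20
60 | 20
2 | 50
After GROUP BY (3 rows):
parts.rank | n
2 | 1
20 | 2
50 | 1

== RESULT ==
parts.rank | n
2 | 1
20 | 2
50 | 1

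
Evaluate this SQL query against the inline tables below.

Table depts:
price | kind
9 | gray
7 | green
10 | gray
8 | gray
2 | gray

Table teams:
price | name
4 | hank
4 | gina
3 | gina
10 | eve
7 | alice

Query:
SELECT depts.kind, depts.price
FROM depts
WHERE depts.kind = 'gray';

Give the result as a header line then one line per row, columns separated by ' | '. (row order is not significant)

== RESULT ==
depts.kind | depts.price
gray | 9
gray | 10
gray | 8
gray | 2

Derivation:
After WHERE (4 rows):
depts.price | depts.kind
9 | gray
10 | gray
8 | gray
2 | gray
After SELECT (4 rows):
depts.kind | depts.price
gray | 9
gray | 10
gray | 8
gray | 2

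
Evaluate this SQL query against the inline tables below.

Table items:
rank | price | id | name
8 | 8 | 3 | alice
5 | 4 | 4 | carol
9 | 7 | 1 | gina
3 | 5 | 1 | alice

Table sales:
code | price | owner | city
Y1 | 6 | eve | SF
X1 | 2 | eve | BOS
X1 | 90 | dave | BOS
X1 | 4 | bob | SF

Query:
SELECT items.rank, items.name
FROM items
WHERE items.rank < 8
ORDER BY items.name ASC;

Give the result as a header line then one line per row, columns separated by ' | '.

After WHERE (2 rows):
items.rank | items.price | items.id | items.name
5 | 4 | 4 | carol
3 | 5 | 1 | alice
After SELECT (2 rows):
items.rank | items.name
5 | carol
3 | alice
After ORDER BY (2 rows):
items.rank | items.name
3 | alice
5 | carol

== RESULT ==
items.rank | items.name
3 | alice
5 | carol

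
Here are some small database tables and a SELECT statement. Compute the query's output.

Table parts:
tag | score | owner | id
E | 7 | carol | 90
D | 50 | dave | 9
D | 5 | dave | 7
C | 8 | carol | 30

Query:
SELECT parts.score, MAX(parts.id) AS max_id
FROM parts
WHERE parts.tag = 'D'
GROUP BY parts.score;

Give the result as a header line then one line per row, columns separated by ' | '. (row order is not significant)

After WHERE (2 rows):
parts.tag | parts.score | parts.owner | parts.id
D | 50 | dave | 9
D | 5 | dave | 7
After GROUP BY (2 rows):
parts.score | max_id
50 | 9
5 | 7

== RESULT ==
parts.score | max_id
50 | 9
5 | 7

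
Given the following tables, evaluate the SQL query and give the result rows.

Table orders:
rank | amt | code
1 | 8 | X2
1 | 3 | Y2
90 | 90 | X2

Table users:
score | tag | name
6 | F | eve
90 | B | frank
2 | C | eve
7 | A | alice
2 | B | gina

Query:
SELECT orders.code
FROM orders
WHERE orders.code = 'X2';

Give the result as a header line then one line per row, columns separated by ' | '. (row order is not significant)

== RESULT ==
orders.code
X2
X2

Derivation:
After WHERE (2 rows):
orders.rank | orders.amt | orders.code
1 | 8 | X2
90 | 90 | X2
After SELECT (2 rows):
orders.code
X2
X2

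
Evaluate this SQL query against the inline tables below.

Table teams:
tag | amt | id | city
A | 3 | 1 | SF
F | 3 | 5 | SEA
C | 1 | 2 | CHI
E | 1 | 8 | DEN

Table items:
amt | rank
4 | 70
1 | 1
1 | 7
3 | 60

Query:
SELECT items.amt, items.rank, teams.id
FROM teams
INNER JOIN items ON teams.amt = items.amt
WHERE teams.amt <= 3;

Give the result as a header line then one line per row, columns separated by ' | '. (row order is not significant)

After JOIN items (6 rows):
teams.tag | teams.amt | teams.id | teams.city | items.amt | items.rank
A | 3 | 1 | SF | 3 | 60
F | 3 | 5 | SEA | 3 | 60
C | 1 | 2 | CHI | 1 | 1
C | 1 | 2 | CHI | 1 | 7
E | 1 | 8 | DEN | 1 | 1
E | 1 | 8 | DEN | 1 | 7
After WHERE (6 rows):
teams.tag | teams.amt | teams.id | teams.city | items.amt | items.rank
A | 3 | 1 | SF | 3 | 60
F | 3 | 5 | SEA | 3 | 60
C | 1 | 2 | CHI | 1 | 1
C | 1 | 2 | CHI | 1 | 7
E | 1 | 8 | DEN | 1 | 1
E | 1 | 8 | DEN | 1 | 7
After SELECT (6 rows):
items.amt | items.rank | teams.id
3 | 60 | 1
3 | 60 | 5
1 | 1 | 2
1 | 7 | 2
1 | 1 | 8
1 | 7 | 8

== RESULT ==
items.amt | items.rank | teams.id
3 | 60 | 1
3 | 60 | 5
1 | 1 | 2
1 | 7 | 2
1 | 1 | 8
1 | 7 | 8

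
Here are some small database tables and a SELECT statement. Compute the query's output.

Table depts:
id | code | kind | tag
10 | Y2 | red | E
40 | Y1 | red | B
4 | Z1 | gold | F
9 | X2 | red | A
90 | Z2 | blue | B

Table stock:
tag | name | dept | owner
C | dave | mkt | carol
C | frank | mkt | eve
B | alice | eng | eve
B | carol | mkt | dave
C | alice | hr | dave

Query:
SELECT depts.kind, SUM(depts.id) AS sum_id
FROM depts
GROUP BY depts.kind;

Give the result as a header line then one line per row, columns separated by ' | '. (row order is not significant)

After GROUP BY (3 rows):
depts.kind | sum_id
red | 59
gold | 4
blue | 90

== RESULT ==
depts.kind | sum_id
red | 59
gold | 4
blue | 90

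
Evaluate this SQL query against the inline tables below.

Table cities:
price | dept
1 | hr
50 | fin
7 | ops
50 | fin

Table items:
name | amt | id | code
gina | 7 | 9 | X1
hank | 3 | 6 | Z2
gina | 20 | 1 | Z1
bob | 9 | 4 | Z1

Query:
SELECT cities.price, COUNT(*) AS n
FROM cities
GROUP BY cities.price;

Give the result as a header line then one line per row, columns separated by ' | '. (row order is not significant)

After GROUP BY (3 rows):
cities.price | n
1 | 1
50 | 2
7 | 1

== RESULT ==
cities.price | n
1 | 1
50 | 2
7 | 1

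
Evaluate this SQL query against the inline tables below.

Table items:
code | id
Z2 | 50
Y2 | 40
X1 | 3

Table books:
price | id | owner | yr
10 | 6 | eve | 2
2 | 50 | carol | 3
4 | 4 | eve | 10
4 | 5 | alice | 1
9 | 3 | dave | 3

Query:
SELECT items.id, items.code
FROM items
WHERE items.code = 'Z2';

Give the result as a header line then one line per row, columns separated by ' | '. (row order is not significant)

== RESULT ==
items.id | items.code
50 | Z2

Derivation:
After WHERE (1 rows):
items.code | items.id
Z2 | 50
After SELECT (1 rows):
items.id | items.code
50 | Z2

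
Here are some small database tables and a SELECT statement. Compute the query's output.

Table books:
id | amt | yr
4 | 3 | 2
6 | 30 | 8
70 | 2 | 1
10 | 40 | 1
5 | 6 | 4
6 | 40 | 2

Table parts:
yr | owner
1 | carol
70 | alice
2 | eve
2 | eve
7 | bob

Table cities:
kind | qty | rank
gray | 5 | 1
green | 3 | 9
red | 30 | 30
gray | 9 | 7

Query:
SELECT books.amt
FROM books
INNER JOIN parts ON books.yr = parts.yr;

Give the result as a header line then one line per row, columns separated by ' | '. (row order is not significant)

== RESULT ==
books.amt
3
3
2
40
40
40

Derivation:
After JOIN parts (6 rows):
books.id | books.amt | books.yr | parts.yr | parts.owner
4 | 3 | 2 | 2 | eve
4 | 3 | 2 | 2 | eve
70 | 2 | 1 | 1 | carol
10 | 40 | 1 | 1 | carol
6 | 40 | 2 | 2 | eve
6 | 40 | 2 | 2 | eve
After SELECT (6 rows):
books.amt
3
3
2
40
40
40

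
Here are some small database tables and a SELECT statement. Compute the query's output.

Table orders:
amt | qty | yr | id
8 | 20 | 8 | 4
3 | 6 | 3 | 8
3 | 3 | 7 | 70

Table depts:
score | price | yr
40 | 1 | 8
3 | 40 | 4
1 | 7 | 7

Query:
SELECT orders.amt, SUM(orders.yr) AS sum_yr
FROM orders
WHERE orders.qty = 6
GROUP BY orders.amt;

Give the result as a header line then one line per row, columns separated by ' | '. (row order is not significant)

After WHERE (1 rows):
orders.amt | orders.qty | orders.yr | orders.id
3 | 6 | 3 | 8
After GROUP BY (1 rows):
orders.amt | sum_yr
3 | 3

== RESULT ==
orders.amt | sum_yr
3 | 3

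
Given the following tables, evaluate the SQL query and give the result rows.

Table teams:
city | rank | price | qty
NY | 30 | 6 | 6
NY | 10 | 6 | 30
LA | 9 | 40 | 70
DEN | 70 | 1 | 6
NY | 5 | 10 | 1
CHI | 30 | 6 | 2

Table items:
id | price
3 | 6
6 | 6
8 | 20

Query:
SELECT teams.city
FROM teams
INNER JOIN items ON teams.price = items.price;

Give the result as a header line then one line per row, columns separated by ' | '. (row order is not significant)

After JOIN items (6 rows):
teams.city | teams.rank | teams.price | teams.qty | items.id | items.price
NY | 30 | 6 | 6 | 3 | 6
NY | 30 | 6 | 6 | 6 | 6
NY | 10 | 6 | 30 | 3 | 6
NY | 10 | 6 | 30 | 6 | 6
CHI | 30 | 6 | 2 | 3 | 6
CHI | 30 | 6 | 2 | 6 | 6
After SELECT (6 rows):
teams.city
NY
NY
NY
NY
CHI
CHI

== RESULT ==
teams.city
NY
NY
NY
NY
CHI
CHI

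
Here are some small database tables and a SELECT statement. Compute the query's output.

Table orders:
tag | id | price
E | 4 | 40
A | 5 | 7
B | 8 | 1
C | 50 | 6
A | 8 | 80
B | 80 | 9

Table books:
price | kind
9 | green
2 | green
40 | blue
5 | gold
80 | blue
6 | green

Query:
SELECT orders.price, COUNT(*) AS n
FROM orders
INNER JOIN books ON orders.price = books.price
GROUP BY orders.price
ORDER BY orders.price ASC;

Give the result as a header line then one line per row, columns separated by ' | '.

== RESULT ==
orders.price | n
6 | 1
9 | 1
40 | 1
80 | 1

Derivation:
After JOIN books (4 rows):
orders.tag | orders.id | orders.price | books.price | books.kind
E | 4 | 40 | 40 | blue
C | 50 | 6 | 6 | green
A | 8 | 80 | 80 | blue
B | 80 | 9 | 9 | green
After GROUP BY (4 rows):
orders.price | n
40 | 1
6 | 1
80 | 1
9 | 1
After ORDER BY (4 rows):
orders.price | n
6 | 1
9 | 1
40 | 1
80 | 1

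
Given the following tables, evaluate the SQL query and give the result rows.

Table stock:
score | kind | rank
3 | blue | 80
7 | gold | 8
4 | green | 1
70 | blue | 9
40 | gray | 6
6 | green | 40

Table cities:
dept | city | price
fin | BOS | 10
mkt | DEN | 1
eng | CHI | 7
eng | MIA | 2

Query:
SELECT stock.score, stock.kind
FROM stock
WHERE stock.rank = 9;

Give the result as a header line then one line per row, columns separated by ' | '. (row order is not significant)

After WHERE (1 rows):
stock.score | stock.kind | stock.rank
70 | blue | 9
After SELECT (1 rows):
stock.score | stock.kind
70 | blue

== RESULT ==
stock.score | stock.kind
70 | blue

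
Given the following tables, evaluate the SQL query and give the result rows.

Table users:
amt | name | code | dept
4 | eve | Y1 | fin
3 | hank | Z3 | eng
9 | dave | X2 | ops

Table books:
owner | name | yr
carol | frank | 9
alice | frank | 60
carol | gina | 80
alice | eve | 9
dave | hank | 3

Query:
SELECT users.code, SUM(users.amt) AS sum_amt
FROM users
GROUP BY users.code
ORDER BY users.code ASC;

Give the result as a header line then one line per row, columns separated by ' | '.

After GROUP BY (3 rows):
users.code | sum_amt
Y1 | 4
Z3 | 3
X2 | 9
After ORDER BY (3 rows):
users.code | sum_amt
X2 | 9
Y1 | 4
Z3 | 3

== RESULT ==
users.code | sum_amt
X2 | 9
Y1 | 4
Z3 | 3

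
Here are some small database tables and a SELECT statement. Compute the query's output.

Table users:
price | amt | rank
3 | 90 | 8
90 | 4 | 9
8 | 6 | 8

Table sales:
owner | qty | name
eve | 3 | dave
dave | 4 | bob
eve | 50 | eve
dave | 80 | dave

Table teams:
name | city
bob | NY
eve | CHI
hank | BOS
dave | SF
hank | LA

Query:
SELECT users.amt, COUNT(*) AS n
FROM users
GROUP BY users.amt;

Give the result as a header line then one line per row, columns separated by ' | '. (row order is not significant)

After GROUP BY (3 rows):
users.amt | n
90 | 1
4 | 1
6 | 1

== RESULT ==
users.amt | n
90 | 1
4 | 1
6 | 1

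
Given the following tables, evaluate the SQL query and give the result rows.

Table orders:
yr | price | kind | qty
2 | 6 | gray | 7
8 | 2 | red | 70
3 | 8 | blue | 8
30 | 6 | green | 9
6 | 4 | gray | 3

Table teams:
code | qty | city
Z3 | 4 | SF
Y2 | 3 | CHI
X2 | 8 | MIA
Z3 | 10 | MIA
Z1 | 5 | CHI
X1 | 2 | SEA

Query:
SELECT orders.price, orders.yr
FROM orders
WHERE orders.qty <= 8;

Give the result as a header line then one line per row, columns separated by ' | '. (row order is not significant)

== RESULT ==
orders.price | orders.yr
6 | 2
8 | 3
4 | 6

Derivation:
After WHERE (3 rows):
orders.yr | orders.price | orders.kind | orders.qty
2 | 6 | gray | 7
3 | 8 | blue | 8
6 | 4 | gray | 3
After SELECT (3 rows):
orders.price | orders.yr
6 | 2
8 | 3
4 | 6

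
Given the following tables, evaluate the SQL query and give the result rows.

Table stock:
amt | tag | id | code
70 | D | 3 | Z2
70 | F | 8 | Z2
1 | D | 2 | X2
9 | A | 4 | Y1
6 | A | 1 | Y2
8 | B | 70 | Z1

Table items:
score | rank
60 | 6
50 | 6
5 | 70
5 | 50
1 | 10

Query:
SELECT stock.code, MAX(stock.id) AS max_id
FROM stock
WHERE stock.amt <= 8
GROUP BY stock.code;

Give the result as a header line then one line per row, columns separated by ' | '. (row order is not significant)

== RESULT ==
stock.code | max_id
X2 | 2
Y2 | 1
Z1 | 70

Derivation:
After WHERE (3 rows):
stock.amt | stock.tag | stock.id | stock.code
1 | D | 2 | X2
6 | A | 1 | Y2
8 | B | 70 | Z1
After GROUP BY (3 rows):
stock.code | max_id
X2 | 2
Y2 | 1
Z1 | 70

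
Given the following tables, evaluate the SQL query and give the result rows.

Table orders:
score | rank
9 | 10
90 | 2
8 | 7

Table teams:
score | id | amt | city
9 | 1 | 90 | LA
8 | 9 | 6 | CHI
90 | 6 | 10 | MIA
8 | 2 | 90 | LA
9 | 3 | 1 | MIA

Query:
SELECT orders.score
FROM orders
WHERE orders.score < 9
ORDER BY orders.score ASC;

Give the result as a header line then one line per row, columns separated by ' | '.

== RESULT ==
orders.score
8

Derivation:
After WHERE (1 rows):
orders.score | orders.rank
8 | 7
After SELECT (1 rows):
orders.score
8
After ORDER BY (1 rows):
orders.score
8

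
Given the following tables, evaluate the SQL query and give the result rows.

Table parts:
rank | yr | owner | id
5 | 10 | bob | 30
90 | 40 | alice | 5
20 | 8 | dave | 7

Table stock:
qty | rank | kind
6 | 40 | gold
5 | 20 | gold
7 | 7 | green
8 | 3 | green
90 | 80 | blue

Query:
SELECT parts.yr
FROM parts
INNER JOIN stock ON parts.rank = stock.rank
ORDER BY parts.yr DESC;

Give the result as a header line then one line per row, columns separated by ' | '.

After JOIN stock (1 rows):
parts.rank | parts.yr | parts.owner | parts.id | stock.qty | stock.rank | stock.kind
20 | 8 | dave | 7 | 5 | 20 | gold
After SELECT (1 rows):
parts.yr
8
After ORDER BY (1 rows):
parts.yr
8

== RESULT ==
parts.yr
8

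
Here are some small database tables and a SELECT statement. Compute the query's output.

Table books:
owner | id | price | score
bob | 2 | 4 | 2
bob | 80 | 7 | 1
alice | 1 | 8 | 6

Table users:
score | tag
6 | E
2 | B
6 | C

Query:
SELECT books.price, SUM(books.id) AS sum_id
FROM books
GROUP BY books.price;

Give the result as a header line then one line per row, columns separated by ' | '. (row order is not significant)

After GROUP BY (3 rows):
books.price | sum_id
4 | 2
7 | 80
8 | 1

== RESULT ==
books.price | sum_id
4 | 2
7 | 80
8 | 1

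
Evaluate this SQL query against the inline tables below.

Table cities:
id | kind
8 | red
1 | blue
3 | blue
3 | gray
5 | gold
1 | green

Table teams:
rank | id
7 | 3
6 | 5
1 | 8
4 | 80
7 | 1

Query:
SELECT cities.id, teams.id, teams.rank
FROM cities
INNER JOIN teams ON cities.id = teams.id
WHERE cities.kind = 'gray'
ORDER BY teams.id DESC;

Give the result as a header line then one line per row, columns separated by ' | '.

== RESULT ==
cities.id | teams.id | teams.rank
3 | 3 | 7

Derivation:
After JOIN teams (6 rows):
cities.id | cities.kind | teams.rank | teams.id
8 | red | 1 | 8
1 | blue | 7 | 1
3 | blue | 7 | 3
3 | gray | 7 | 3
5 | gold | 6 | 5
1 | green | 7 | 1
After WHERE (1 rows):
cities.id | cities.kind | teams.rank | teams.id
3 | gray | 7 | 3
After SELECT (1 rows):
cities.id | teams.id | teams.rank
3 | 3 | 7
After ORDER BY (1 rows):
cities.id | teams.id | teams.rank
3 | 3 | 7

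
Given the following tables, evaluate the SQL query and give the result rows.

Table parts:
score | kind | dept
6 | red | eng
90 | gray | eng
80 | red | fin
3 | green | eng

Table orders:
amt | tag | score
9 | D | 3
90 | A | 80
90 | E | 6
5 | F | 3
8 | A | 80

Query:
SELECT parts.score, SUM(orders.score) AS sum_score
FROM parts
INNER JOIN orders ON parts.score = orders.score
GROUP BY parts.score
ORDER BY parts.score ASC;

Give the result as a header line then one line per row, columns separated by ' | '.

== RESULT ==
parts.score | sum_score
3 | 6
6 | 6
80 | 160

Derivation:
After JOIN orders (5 rows):
parts.score | parts.kind | parts.dept | orders.amt | orders.tag | orders.score
6 | red | eng | 90 | E | 6
80 | red | fin | 90 | A | 80
80 | red | fin | 8 | A | 80
3 | green | eng | 9 | D | 3
3 | green | eng | 5 | F | 3
After GROUP BY (3 rows):
parts.score | sum_score
6 | 6
80 | 160
3 | 6
After ORDER BY (3 rows):
parts.score | sum_score
3 | 6
6 | 6
80 | 160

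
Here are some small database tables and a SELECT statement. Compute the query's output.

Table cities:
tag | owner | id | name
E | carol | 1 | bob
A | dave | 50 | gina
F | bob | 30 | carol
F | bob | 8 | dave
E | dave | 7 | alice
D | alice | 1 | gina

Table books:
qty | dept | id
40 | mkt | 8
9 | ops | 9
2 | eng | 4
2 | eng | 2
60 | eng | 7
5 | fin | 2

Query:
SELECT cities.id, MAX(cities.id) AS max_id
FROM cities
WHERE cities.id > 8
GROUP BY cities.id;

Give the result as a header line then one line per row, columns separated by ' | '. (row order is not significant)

After WHERE (2 rows):
cities.tag | cities.owner | cities.id | cities.name
A | dave | 50 | gina
F | bob | 30 | carol
After GROUP BY (2 rows):
cities.id | max_id
50 | 50
30 | 30

== RESULT ==
cities.id | max_id
50 | 50
30 | 30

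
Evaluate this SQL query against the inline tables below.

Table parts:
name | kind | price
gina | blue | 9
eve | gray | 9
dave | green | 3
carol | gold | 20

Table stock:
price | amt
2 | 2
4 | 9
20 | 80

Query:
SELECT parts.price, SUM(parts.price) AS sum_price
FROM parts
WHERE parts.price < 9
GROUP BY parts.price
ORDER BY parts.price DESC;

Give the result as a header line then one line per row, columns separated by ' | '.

== RESULT ==
parts.price | sum_price
3 | 3

Derivation:
After WHERE (1 rows):
parts.name | parts.kind | parts.price
dave | green | 3
After GROUP BY (1 rows):
parts.price | sum_price
3 | 3
After ORDER BY (1 rows):
parts.price | sum_price
3 | 3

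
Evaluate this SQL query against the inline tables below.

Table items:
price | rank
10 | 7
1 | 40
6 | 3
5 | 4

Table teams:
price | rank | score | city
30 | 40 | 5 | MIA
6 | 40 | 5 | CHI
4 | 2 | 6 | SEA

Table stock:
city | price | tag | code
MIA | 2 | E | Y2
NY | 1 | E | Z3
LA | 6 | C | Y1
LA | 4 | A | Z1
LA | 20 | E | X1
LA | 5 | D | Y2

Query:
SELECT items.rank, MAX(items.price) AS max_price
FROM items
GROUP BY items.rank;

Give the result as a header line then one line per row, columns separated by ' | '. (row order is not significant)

== RESULT ==
items.rank | max_price
7 | 10
40 | 1
3 | 6
4 | 5

Derivation:
After GROUP BY (4 rows):
items.rank | max_price
7 | 10
40 | 1
3 | 6
4 | 5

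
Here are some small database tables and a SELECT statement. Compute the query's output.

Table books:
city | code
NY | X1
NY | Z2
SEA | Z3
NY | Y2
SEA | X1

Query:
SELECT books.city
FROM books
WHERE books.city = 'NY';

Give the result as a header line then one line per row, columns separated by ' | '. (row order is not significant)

== RESULT ==
books.city
NY
NY
NY

Derivation:
After WHERE (3 rows):
books.city | books.code
NY | X1
NY | Z2
NY | Y2
After SELECT (3 rows):
books.city
NY
NY
NY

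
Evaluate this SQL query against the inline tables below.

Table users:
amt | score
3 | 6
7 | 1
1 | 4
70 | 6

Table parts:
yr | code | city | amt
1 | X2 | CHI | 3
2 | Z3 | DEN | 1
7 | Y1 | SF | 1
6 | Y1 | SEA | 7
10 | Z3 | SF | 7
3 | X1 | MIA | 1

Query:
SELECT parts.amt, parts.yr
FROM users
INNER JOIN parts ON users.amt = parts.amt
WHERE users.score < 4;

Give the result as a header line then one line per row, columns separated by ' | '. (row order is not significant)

After JOIN parts (6 rows):
users.amt | users.score | parts.yr | parts.code | parts.city | parts.amt
3 | 6 | 1 | X2 | CHI | 3
7 | 1 | 6 | Y1 | SEA | 7
7 | 1 | 10 | Z3 | SF | 7
1 | 4 | 2 | Z3 | DEN | 1
1 | 4 | 7 | Y1 | SF | 1
1 | 4 | 3 | X1 | MIA | 1
After WHERE (2 rows):
users.amt | users.score | parts.yr | parts.code | parts.city | parts.amt
7 | 1 | 6 | Y1 | SEA | 7
7 | 1 | 10 | Z3 | SF | 7
After SELECT (2 rows):
parts.amt | parts.yr
7 | 6
7 | 10

== RESULT ==
parts.amt | parts.yr
7 | 6
7 | 10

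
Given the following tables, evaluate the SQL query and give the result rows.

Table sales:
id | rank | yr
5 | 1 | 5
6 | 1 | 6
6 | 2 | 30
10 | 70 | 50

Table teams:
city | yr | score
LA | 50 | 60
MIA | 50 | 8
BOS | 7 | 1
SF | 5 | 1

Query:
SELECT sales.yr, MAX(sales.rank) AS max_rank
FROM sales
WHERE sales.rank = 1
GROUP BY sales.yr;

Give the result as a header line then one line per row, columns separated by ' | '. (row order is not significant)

== RESULT ==
sales.yr | max_rank
5 | 1
6 | 1

Derivation:
After WHERE (2 rows):
sales.id | sales.rank | sales.yr
5 | 1 | 5
6 | 1 | 6
After GROUP BY (2 rows):
sales.yr | max_rank
5 | 1
6 | 1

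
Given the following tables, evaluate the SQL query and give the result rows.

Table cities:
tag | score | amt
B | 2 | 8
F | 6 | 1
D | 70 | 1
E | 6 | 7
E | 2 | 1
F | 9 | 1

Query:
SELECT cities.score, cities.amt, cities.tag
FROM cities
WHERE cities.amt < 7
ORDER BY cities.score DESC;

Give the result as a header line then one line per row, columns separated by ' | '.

== RESULT ==
cities.score | cities.amt | cities.tag
70 | 1 | D
9 | 1 | F
6 | 1 | F
2 | 1 | E

Derivation:
After WHERE (4 rows):
cities.tag | cities.score | cities.amt
F | 6 | 1
D | 70 | 1
E | 2 | 1
F | 9 | 1
After SELECT (4 rows):
cities.score | cities.amt | cities.tag
6 | 1 | F
70 | 1 | D
2 | 1 | E
9 | 1 | F
After ORDER BY (4 rows):
cities.score | cities.amt | cities.tag
70 | 1 | D
9 | 1 | F
6 | 1 | F
2 | 1 | E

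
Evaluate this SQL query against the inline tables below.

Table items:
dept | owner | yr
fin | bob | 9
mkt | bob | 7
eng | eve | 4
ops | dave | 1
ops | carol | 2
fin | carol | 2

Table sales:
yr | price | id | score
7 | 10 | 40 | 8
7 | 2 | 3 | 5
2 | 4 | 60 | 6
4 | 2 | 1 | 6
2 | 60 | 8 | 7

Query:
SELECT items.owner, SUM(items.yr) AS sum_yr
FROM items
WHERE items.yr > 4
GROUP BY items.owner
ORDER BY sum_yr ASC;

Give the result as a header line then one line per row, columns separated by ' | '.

After WHERE (2 rows):
items.dept | items.owner | items.yr
fin | bob | 9
mkt | bob | 7
After GROUP BY (1 rows):
items.owner | sum_yr
bob | 16
After ORDER BY (1 rows):
items.owner | sum_yr
bob | 16

== RESULT ==
items.owner | sum_yr
bob | 16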